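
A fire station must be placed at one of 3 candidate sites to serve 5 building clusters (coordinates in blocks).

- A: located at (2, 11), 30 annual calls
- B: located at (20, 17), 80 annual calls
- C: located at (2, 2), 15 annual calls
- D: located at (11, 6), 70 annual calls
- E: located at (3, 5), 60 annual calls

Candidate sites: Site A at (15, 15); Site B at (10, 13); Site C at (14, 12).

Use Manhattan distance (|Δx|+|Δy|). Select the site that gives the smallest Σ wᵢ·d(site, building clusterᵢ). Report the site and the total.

Site B, total 3165 blocks

Total weighted distance at each candidate:
  Site A (15, 15): total = 3690
  Site B (10, 13): total = 3165
  Site C (14, 12): total = 3310
Minimum is at Site B with total 3165 blocks.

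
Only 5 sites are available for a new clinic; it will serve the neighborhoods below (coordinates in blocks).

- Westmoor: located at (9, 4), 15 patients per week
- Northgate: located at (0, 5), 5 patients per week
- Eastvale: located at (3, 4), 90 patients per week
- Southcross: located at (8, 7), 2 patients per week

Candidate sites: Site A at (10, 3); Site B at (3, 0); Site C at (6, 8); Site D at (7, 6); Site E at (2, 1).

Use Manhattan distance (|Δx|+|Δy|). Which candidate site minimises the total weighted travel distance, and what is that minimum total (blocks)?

Site E, total 564 blocks

Total weighted distance at each candidate:
  Site A (10, 3): total = 822
  Site B (3, 0): total = 574
  Site C (6, 8): total = 786
  Site D (7, 6): total = 644
  Site E (2, 1): total = 564
Minimum is at Site E with total 564 blocks.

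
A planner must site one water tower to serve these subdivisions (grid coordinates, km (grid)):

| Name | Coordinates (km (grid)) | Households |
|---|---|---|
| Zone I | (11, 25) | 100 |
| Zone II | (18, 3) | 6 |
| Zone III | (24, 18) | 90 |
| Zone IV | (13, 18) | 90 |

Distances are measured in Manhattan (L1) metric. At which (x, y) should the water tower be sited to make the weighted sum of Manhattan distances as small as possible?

Manhattan distance separates: Σwᵢ(|x−xᵢ|+|y−yᵢ|) = Σwᵢ|x−xᵢ| + Σwᵢ|y−yᵢ|, so x and y are optimised independently as 1-D weighted medians.
Total weight W = 286; half = 143.
x-coordinate, sorted with cumulative weight:
  x=11 (Zone I, w=100) cum 100
  x=13 (Zone IV, w=90) cum 190  ← median
  x=18 (Zone II, w=6) cum 196
  x=24 (Zone III, w=90) cum 286
⇒ x* = 13
y-coordinate, sorted with cumulative weight:
  y=3 (Zone II, w=6) cum 6
  y=18 (Zone III, w=90) cum 96
  y=18 (Zone IV, w=90) cum 186  ← median
  y=25 (Zone I, w=100) cum 286
⇒ y* = 18

(13, 18)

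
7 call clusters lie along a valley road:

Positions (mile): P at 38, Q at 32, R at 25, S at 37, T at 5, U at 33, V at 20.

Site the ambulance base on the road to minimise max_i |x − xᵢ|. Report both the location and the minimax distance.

location 21.5, max distance 16.5

The 1-center on a line is the midpoint of the two extreme points: leftmost at 5, rightmost at 38.
Optimal location = (5 + 38)/2 = 21.5; maximum distance = (38 − 5)/2 = 16.5.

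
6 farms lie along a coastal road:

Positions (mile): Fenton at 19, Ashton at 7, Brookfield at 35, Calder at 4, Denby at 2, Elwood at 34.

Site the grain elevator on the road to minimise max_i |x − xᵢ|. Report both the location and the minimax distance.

location 18.5, max distance 16.5

The 1-center on a line is the midpoint of the two extreme points: leftmost at 2, rightmost at 35.
Optimal location = (2 + 35)/2 = 18.5; maximum distance = (35 − 2)/2 = 16.5.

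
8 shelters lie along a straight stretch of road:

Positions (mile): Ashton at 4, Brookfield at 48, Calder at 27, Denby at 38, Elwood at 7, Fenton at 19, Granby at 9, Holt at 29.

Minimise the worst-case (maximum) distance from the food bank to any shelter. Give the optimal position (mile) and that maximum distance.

The 1-center on a line is the midpoint of the two extreme points: leftmost at 4, rightmost at 48.
Optimal location = (4 + 48)/2 = 26; maximum distance = (48 − 4)/2 = 22.

location 26, max distance 22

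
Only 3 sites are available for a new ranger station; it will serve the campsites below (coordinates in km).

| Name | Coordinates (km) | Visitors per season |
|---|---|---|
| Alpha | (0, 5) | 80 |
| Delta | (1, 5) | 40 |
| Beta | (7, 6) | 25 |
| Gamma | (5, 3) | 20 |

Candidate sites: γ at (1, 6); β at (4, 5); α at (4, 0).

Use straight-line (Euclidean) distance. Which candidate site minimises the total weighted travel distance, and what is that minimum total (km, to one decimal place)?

Total weighted distance at each candidate:
  γ (1, 6): total = 403.1
  β (4, 5): total = 563.8
  α (4, 0): total = 976.4
Minimum is at γ with total 403.1 km.

γ, total 403.1 km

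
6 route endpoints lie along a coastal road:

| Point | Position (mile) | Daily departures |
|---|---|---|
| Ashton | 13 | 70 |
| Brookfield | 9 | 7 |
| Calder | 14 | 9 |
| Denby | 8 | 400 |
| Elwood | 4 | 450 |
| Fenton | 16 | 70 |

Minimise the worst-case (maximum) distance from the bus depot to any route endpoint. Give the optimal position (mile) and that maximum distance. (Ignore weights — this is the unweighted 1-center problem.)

The 1-center on a line is the midpoint of the two extreme points: leftmost at 4, rightmost at 16.
Optimal location = (4 + 16)/2 = 10; maximum distance = (16 − 4)/2 = 6.

location 10, max distance 6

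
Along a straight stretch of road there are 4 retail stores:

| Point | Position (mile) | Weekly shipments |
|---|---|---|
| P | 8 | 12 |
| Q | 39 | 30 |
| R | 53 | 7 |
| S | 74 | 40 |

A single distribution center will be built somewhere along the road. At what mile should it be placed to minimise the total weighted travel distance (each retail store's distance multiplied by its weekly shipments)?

x = 53

For a sum of weighted absolute distances on a line, the optimum is the weighted median (not the mean). Total weight W = 89; half-weight = 44.5.
Sort by position and accumulate weight:
  mile 8 (P, w=12) → cum 12
  mile 39 (Q, w=30) → cum 42
  mile 53 (R, w=7) → cum 49  ≥ 44.5 → median here
  mile 74 (S, w=40) → cum 89
Optimal location: mile 53.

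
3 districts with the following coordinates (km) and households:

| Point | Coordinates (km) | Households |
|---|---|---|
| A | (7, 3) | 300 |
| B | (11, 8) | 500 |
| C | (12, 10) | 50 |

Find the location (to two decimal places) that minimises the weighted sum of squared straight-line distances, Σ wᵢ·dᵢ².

The minimiser of Σwᵢ‖p−pᵢ‖² is the weighted centroid p* = (Σwᵢpᵢ)/(Σwᵢ).
Σwᵢ = 850.
Σwᵢxᵢ = 300·7 + 500·11 + 50·12 = 8200.
Σwᵢyᵢ = 300·3 + 500·8 + 50·10 = 5400.
x* = 8200/850 = 9.65, y* = 5400/850 = 6.35.

(9.65, 6.35)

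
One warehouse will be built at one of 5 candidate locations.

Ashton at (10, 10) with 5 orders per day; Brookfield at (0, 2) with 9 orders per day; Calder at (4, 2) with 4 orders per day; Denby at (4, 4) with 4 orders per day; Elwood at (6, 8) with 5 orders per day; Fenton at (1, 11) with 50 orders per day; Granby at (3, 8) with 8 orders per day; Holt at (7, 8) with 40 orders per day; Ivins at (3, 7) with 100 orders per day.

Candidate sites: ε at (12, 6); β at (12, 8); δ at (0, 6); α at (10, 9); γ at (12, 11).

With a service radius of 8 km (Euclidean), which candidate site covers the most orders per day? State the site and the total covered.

δ, covering 220

Coverage radius r = 8 km; a point is covered iff (Δx)²+(Δy)² ≤ 8² = 64.
  ε (12, 6): covers {Ashton, Elwood, Holt} → 50
  β (12, 8): covers {Ashton, Elwood, Holt} → 50
  δ (0, 6): covers {Brookfield, Calder, Denby, Elwood, Fenton, Granby, Holt, Ivins} → 220
  α (10, 9): covers {Ashton, Denby, Elwood, Granby, Holt, Ivins} → 162
  γ (12, 11): covers {Ashton, Elwood, Holt} → 50
Maximum coverage at δ: 220 orders per day.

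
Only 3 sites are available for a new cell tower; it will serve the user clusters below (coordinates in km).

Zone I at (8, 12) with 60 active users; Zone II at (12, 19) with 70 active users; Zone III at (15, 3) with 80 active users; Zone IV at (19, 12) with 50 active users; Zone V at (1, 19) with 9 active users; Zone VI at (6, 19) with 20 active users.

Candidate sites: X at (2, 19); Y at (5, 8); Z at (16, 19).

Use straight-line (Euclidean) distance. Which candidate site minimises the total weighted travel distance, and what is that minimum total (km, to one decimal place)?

Z, total 2916.1 km

Total weighted distance at each candidate:
  X (2, 19): total = 3910.7
  Y (5, 8): total = 3161.4
  Z (16, 19): total = 2916.1
Minimum is at Z with total 2916.1 km.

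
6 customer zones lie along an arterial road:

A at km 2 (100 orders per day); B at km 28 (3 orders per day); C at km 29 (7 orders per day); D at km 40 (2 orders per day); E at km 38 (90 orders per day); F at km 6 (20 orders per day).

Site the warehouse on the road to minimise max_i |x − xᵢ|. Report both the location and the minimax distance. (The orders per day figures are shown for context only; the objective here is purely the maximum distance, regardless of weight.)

The 1-center on a line is the midpoint of the two extreme points: leftmost at 2, rightmost at 40.
Optimal location = (2 + 40)/2 = 21; maximum distance = (40 − 2)/2 = 19.

location 21, max distance 19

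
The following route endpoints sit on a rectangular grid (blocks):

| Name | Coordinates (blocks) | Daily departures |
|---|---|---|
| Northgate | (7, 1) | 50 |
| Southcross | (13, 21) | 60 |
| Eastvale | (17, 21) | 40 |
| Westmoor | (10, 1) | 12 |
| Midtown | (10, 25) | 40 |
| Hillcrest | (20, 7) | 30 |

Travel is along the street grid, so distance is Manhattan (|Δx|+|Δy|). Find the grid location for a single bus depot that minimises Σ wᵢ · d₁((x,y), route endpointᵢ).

Manhattan distance separates: Σwᵢ(|x−xᵢ|+|y−yᵢ|) = Σwᵢ|x−xᵢ| + Σwᵢ|y−yᵢ|, so x and y are optimised independently as 1-D weighted medians.
Total weight W = 232; half = 116.
x-coordinate, sorted with cumulative weight:
  x=7 (Northgate, w=50) cum 50
  x=10 (Westmoor, w=12) cum 62
  x=10 (Midtown, w=40) cum 102
  x=13 (Southcross, w=60) cum 162  ← median
  x=17 (Eastvale, w=40) cum 202
  x=20 (Hillcrest, w=30) cum 232
⇒ x* = 13
y-coordinate, sorted with cumulative weight:
  y=1 (Northgate, w=50) cum 50
  y=1 (Westmoor, w=12) cum 62
  y=7 (Hillcrest, w=30) cum 92
  y=21 (Southcross, w=60) cum 152  ← median
  y=21 (Eastvale, w=40) cum 192
  y=25 (Midtown, w=40) cum 232
⇒ y* = 21

(13, 21)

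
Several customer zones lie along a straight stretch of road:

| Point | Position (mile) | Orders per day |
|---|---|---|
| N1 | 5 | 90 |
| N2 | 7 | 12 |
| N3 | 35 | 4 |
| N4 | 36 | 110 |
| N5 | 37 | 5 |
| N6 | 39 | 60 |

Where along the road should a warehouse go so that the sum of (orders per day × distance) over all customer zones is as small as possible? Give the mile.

For a sum of weighted absolute distances on a line, the optimum is the weighted median (not the mean). Total weight W = 281; half-weight = 140.5.
Sort by position and accumulate weight:
  mile 5 (N1, w=90) → cum 90
  mile 7 (N2, w=12) → cum 102
  mile 35 (N3, w=4) → cum 106
  mile 36 (N4, w=110) → cum 216  ≥ 140.5 → median here
  mile 37 (N5, w=5) → cum 221
  mile 39 (N6, w=60) → cum 281
Optimal location: mile 36.

x = 36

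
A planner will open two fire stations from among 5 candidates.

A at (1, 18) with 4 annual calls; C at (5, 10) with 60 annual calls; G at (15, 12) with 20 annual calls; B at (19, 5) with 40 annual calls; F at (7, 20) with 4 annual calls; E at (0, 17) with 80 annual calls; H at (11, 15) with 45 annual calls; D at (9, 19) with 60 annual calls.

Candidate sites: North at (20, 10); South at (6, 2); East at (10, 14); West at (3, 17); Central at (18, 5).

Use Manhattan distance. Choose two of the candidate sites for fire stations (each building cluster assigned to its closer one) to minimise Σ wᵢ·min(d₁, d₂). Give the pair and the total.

Evaluate every pair (each demand assigned to the nearer of the two):
  {West, Central}: total = 1990
  {North, West}: total = 2130
  {East, West}: total = 2130
  {East, Central}: total = 2298
  {North, East}: total = 2498
  {South, West}: total = 2730
  {South, East}: total = 2898
  {South, Central}: total = 4585
  {North, South}: total = 4590
  {North, Central}: total = 5270
Best pair: {West, Central} with total 1990.

{West, Central}, total 1990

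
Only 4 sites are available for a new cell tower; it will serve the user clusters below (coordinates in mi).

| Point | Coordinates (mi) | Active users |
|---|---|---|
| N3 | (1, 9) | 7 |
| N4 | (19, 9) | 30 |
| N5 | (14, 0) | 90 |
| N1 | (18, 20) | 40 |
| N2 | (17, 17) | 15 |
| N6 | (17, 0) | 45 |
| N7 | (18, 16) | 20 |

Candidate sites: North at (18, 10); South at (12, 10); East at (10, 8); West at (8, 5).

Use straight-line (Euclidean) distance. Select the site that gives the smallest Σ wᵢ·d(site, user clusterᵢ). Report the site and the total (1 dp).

Total weighted distance at each candidate:
  North (18, 10): total = 2209.3
  South (12, 10): total = 2475.6
  East (10, 8): total = 2592.6
  West (8, 5): total = 2817.2
Minimum is at North with total 2209.3 mi.

North, total 2209.3 mi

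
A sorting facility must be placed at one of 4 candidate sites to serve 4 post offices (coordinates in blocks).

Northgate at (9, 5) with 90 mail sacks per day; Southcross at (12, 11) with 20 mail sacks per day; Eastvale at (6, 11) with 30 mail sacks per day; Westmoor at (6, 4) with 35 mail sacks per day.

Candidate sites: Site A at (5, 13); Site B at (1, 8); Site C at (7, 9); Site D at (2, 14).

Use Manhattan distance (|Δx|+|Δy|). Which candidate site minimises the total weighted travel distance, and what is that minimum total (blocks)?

Total weighted distance at each candidate:
  Site A (5, 13): total = 1700
  Site B (1, 8): total = 1825
  Site C (7, 9): total = 980
  Site D (2, 14): total = 2400
Minimum is at Site C with total 980 blocks.

Site C, total 980 blocks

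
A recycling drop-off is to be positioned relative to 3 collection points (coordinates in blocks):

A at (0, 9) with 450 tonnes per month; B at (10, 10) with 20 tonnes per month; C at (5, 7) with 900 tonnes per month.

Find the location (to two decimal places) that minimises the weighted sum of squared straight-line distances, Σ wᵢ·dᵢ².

(3.43, 7.70)

The minimiser of Σwᵢ‖p−pᵢ‖² is the weighted centroid p* = (Σwᵢpᵢ)/(Σwᵢ).
Σwᵢ = 1370.
Σwᵢxᵢ = 450·0 + 20·10 + 900·5 = 4700.
Σwᵢyᵢ = 450·9 + 20·10 + 900·7 = 10550.
x* = 4700/1370 = 3.43, y* = 10550/1370 = 7.70.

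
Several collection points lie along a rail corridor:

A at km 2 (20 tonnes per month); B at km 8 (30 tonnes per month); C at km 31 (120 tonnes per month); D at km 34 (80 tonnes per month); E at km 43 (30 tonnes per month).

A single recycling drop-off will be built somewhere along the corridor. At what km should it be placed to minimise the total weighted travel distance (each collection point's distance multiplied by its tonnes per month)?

For a sum of weighted absolute distances on a line, the optimum is the weighted median (not the mean). Total weight W = 280; half-weight = 140.
Sort by position and accumulate weight:
  km 2 (A, w=20) → cum 20
  km 8 (B, w=30) → cum 50
  km 31 (C, w=120) → cum 170  ≥ 140 → median here
  km 34 (D, w=80) → cum 250
  km 43 (E, w=30) → cum 280
Optimal location: km 31.

x = 31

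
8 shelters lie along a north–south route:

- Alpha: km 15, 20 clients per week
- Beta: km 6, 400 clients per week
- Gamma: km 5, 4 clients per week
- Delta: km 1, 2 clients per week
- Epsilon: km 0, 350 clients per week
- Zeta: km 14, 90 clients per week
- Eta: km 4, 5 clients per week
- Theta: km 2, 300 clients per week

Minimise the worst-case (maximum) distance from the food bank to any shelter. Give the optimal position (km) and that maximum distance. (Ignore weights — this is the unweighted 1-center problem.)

The 1-center on a line is the midpoint of the two extreme points: leftmost at 0, rightmost at 15.
Optimal location = (0 + 15)/2 = 7.5; maximum distance = (15 − 0)/2 = 7.5.

location 7.5, max distance 7.5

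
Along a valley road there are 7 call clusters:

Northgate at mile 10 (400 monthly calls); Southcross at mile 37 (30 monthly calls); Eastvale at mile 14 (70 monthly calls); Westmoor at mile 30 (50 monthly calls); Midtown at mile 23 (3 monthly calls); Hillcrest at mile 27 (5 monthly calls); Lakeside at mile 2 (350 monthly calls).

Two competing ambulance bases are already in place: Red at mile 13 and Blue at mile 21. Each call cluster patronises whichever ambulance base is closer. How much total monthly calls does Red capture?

The indifferent point is the midpoint (13+21)/2 = 17; call clusters left of it (closer to Red at 13) go to Red, those right go to Blue.
  Lakeside at 2 (w=350) → Red
  Northgate at 10 (w=400) → Red
  Eastvale at 14 (w=70) → Red
  Midtown at 23 (w=3) → Blue
  Hillcrest at 27 (w=5) → Blue
  Westmoor at 30 (w=50) → Blue
  Southcross at 37 (w=30) → Blue
Red captures 820; Blue captures 88.

820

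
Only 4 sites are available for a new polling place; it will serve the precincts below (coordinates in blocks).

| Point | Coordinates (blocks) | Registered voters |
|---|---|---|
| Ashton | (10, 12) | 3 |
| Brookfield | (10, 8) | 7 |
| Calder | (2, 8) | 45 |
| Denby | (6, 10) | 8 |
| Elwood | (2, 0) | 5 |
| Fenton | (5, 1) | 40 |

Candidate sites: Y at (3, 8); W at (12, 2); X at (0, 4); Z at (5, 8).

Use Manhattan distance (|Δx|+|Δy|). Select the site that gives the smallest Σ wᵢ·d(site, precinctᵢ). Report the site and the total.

Total weighted distance at each candidate:
  Y (3, 8): total = 572
  W (12, 2): total = 1304
  X (0, 4): total = 868
  Z (5, 8): total = 556
Minimum is at Z with total 556 blocks.

Z, total 556 blocks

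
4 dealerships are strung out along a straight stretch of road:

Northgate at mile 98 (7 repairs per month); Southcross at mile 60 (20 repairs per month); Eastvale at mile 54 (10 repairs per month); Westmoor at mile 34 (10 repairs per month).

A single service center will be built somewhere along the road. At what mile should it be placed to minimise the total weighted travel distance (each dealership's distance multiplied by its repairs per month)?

For a sum of weighted absolute distances on a line, the optimum is the weighted median (not the mean). Total weight W = 47; half-weight = 23.5.
Sort by position and accumulate weight:
  mile 34 (Westmoor, w=10) → cum 10
  mile 54 (Eastvale, w=10) → cum 20
  mile 60 (Southcross, w=20) → cum 40  ≥ 23.5 → median here
  mile 98 (Northgate, w=7) → cum 47
Optimal location: mile 60.

x = 60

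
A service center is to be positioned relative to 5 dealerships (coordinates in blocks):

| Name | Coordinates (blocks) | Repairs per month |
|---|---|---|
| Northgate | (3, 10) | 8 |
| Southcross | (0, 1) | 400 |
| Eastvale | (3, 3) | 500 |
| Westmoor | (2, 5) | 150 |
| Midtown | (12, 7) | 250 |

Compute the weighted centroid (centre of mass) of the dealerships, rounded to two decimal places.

(3.69, 3.43)

The minimiser of Σwᵢ‖p−pᵢ‖² is the weighted centroid p* = (Σwᵢpᵢ)/(Σwᵢ).
Σwᵢ = 1308.
Σwᵢxᵢ = 8·3 + 400·0 + 500·3 + 150·2 + 250·12 = 4824.
Σwᵢyᵢ = 8·10 + 400·1 + 500·3 + 150·5 + 250·7 = 4480.
x* = 4824/1308 = 3.69, y* = 4480/1308 = 3.43.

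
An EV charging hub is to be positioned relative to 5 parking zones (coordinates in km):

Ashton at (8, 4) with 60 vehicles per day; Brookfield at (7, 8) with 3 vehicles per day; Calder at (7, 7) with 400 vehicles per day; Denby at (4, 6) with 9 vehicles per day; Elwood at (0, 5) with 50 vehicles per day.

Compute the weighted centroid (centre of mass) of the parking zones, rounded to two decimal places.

The minimiser of Σwᵢ‖p−pᵢ‖² is the weighted centroid p* = (Σwᵢpᵢ)/(Σwᵢ).
Σwᵢ = 522.
Σwᵢxᵢ = 60·8 + 3·7 + 400·7 + 9·4 + 50·0 = 3337.
Σwᵢyᵢ = 60·4 + 3·8 + 400·7 + 9·6 + 50·5 = 3368.
x* = 3337/522 = 6.39, y* = 3368/522 = 6.45.

(6.39, 6.45)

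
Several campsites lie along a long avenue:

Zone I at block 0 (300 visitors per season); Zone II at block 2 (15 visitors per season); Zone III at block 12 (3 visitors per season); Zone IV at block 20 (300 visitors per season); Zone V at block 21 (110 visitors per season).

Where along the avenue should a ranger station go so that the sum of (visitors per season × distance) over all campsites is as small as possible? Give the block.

x = 20

For a sum of weighted absolute distances on a line, the optimum is the weighted median (not the mean). Total weight W = 728; half-weight = 364.
Sort by position and accumulate weight:
  block 0 (Zone I, w=300) → cum 300
  block 2 (Zone II, w=15) → cum 315
  block 12 (Zone III, w=3) → cum 318
  block 20 (Zone IV, w=300) → cum 618  ≥ 364 → median here
  block 21 (Zone V, w=110) → cum 728
Optimal location: block 20.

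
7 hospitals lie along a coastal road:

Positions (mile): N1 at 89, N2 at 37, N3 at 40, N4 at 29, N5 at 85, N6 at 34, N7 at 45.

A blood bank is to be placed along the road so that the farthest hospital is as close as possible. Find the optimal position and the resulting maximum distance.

location 59, max distance 30

The 1-center on a line is the midpoint of the two extreme points: leftmost at 29, rightmost at 89.
Optimal location = (29 + 89)/2 = 59; maximum distance = (89 − 29)/2 = 30.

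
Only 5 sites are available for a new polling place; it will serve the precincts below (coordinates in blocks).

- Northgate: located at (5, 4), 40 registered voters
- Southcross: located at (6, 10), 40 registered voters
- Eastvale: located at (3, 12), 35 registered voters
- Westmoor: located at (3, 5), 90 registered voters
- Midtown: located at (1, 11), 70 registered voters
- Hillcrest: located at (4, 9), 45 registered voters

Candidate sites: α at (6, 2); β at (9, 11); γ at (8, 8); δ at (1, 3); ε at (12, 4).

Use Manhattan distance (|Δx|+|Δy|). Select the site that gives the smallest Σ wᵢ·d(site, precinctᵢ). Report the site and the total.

Total weighted distance at each candidate:
  α (6, 2): total = 2820
  β (9, 11): total = 2800
  γ (8, 8): total = 2400
  δ (1, 3): total = 2390
  ε (12, 4): total = 4100
Minimum is at δ with total 2390 blocks.

δ, total 2390 blocks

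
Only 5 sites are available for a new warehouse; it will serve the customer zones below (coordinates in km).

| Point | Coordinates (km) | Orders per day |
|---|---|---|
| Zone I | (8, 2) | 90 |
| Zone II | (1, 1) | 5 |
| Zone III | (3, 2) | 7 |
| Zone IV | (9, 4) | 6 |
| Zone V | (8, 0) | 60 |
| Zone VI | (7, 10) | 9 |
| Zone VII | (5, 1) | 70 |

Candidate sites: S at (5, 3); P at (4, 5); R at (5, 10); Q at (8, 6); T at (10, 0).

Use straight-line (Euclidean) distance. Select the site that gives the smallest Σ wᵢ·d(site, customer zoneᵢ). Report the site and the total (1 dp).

S, total 807.4 km

Total weighted distance at each candidate:
  S (5, 3): total = 807.4
  P (4, 5): total = 1253.0
  R (5, 10): total = 2193.6
  Q (8, 6): total = 1266.5
  T (10, 0): total = 946.4
Minimum is at S with total 807.4 km.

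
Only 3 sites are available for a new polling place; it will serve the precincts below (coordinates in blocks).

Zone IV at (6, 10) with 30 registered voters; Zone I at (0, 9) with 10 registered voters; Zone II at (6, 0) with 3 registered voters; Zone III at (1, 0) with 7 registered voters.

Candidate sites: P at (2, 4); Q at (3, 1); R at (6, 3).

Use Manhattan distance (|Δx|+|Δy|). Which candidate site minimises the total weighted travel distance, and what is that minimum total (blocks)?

R, total 395 blocks

Total weighted distance at each candidate:
  P (2, 4): total = 429
  Q (3, 1): total = 503
  R (6, 3): total = 395
Minimum is at R with total 395 blocks.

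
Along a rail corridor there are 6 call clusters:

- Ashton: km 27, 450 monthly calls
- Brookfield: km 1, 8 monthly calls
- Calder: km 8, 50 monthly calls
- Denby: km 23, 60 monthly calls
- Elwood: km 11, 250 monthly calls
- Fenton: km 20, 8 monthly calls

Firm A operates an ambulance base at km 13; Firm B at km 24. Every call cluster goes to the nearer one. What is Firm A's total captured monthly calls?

The indifferent point is the midpoint (13+24)/2 = 18.5; call clusters left of it (closer to Firm A at 13) go to Firm A, those right go to Firm B.
  Brookfield at 1 (w=8) → Firm A
  Calder at 8 (w=50) → Firm A
  Elwood at 11 (w=250) → Firm A
  Fenton at 20 (w=8) → Firm B
  Denby at 23 (w=60) → Firm B
  Ashton at 27 (w=450) → Firm B
Firm A captures 308; Firm B captures 518.

308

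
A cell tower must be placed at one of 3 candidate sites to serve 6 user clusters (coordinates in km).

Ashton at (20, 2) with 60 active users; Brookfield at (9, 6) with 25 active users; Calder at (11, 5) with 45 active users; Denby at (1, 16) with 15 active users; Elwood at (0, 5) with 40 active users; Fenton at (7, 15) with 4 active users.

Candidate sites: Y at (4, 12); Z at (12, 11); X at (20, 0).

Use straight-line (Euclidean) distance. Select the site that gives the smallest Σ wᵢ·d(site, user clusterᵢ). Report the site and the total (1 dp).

Total weighted distance at each candidate:
  Y (4, 12): total = 2187.3
  Z (12, 11): total = 1885.5
  X (20, 0): total = 2173.2
Minimum is at Z with total 1885.5 km.

Z, total 1885.5 km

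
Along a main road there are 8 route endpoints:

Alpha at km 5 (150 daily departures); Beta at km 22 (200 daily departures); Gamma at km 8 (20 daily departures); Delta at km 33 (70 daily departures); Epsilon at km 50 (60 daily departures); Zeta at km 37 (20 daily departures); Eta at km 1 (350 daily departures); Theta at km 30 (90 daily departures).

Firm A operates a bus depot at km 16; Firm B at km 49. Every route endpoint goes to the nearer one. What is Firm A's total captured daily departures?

810

The indifferent point is the midpoint (16+49)/2 = 32.5; route endpoints left of it (closer to Firm A at 16) go to Firm A, those right go to Firm B.
  Eta at 1 (w=350) → Firm A
  Alpha at 5 (w=150) → Firm A
  Gamma at 8 (w=20) → Firm A
  Beta at 22 (w=200) → Firm A
  Theta at 30 (w=90) → Firm A
  Delta at 33 (w=70) → Firm B
  Zeta at 37 (w=20) → Firm B
  Epsilon at 50 (w=60) → Firm B
Firm A captures 810; Firm B captures 150.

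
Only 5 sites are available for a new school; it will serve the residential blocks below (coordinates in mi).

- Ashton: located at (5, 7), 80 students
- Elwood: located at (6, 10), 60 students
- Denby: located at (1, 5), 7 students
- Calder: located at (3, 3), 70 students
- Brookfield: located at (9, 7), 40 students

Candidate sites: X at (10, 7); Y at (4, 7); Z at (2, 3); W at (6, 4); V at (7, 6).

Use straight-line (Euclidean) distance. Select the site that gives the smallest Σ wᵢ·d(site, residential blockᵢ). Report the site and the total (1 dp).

Total weighted distance at each candidate:
  X (10, 7): total = 1368.9
  Y (4, 7): total = 810.2
  Z (2, 3): total = 1291.9
  W (6, 4): total = 1039.7
  V (7, 6): total = 908.3
Minimum is at Y with total 810.2 mi.

Y, total 810.2 mi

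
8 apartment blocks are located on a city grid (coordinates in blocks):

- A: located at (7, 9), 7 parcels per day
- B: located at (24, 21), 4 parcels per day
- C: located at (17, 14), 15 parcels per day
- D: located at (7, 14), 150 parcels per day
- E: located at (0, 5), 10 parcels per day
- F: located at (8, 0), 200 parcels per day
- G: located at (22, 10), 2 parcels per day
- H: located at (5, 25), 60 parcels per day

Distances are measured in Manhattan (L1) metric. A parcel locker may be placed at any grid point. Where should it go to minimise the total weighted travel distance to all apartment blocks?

Manhattan distance separates: Σwᵢ(|x−xᵢ|+|y−yᵢ|) = Σwᵢ|x−xᵢ| + Σwᵢ|y−yᵢ|, so x and y are optimised independently as 1-D weighted medians.
Total weight W = 448; half = 224.
x-coordinate, sorted with cumulative weight:
  x=0 (E, w=10) cum 10
  x=5 (H, w=60) cum 70
  x=7 (A, w=7) cum 77
  x=7 (D, w=150) cum 227  ← median
  x=8 (F, w=200) cum 427
  x=17 (C, w=15) cum 442
  x=22 (G, w=2) cum 444
  x=24 (B, w=4) cum 448
⇒ x* = 7
y-coordinate, sorted with cumulative weight:
  y=0 (F, w=200) cum 200
  y=5 (E, w=10) cum 210
  y=9 (A, w=7) cum 217
  y=10 (G, w=2) cum 219
  y=14 (C, w=15) cum 234  ← median
  y=14 (D, w=150) cum 384
  y=21 (B, w=4) cum 388
  y=25 (H, w=60) cum 448
⇒ y* = 14

(7, 14)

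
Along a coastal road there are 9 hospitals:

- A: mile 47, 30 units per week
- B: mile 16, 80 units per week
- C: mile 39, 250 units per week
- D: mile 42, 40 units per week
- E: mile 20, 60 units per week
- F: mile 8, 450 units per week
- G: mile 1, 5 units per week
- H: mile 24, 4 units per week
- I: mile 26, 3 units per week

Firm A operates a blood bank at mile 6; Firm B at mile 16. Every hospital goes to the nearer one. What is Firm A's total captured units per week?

The indifferent point is the midpoint (6+16)/2 = 11; hospitals left of it (closer to Firm A at 6) go to Firm A, those right go to Firm B.
  G at 1 (w=5) → Firm A
  F at 8 (w=450) → Firm A
  B at 16 (w=80) → Firm B
  E at 20 (w=60) → Firm B
  H at 24 (w=4) → Firm B
  I at 26 (w=3) → Firm B
  C at 39 (w=250) → Firm B
  D at 42 (w=40) → Firm B
  A at 47 (w=30) → Firm B
Firm A captures 455; Firm B captures 467.

455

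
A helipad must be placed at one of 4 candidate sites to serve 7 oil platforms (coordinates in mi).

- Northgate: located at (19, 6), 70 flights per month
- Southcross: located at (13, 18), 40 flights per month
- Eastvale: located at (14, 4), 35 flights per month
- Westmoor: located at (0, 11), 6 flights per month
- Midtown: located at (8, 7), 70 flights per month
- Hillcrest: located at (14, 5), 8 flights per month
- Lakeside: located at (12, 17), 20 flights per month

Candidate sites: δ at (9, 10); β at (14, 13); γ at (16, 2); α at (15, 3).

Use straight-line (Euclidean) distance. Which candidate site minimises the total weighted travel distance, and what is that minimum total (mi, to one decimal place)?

δ, total 1869.6 mi

Total weighted distance at each candidate:
  δ (9, 10): total = 1869.6
  β (14, 13): total = 1953.4
  γ (16, 2): total = 2210.0
  α (15, 3): total = 1975.4
Minimum is at δ with total 1869.6 mi.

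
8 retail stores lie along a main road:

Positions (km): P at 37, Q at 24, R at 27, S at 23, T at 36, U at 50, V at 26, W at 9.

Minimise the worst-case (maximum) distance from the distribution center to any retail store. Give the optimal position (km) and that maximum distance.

location 29.5, max distance 20.5

The 1-center on a line is the midpoint of the two extreme points: leftmost at 9, rightmost at 50.
Optimal location = (9 + 50)/2 = 29.5; maximum distance = (50 − 9)/2 = 20.5.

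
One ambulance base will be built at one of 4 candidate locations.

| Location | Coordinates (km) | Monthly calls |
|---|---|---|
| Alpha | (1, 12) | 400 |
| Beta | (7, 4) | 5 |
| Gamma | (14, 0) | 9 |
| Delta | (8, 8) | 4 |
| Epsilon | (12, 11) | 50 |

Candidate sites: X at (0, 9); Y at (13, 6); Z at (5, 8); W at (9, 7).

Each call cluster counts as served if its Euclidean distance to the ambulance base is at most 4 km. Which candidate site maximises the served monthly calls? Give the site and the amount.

X, covering 400

Coverage radius r = 4 km; a point is covered iff (Δx)²+(Δy)² ≤ 4² = 16.
  X (0, 9): covers {Alpha} → 400
  Y (13, 6): covers {none} → 0
  Z (5, 8): covers {Delta} → 4
  W (9, 7): covers {Beta, Delta} → 9
Maximum coverage at X: 400 monthly calls.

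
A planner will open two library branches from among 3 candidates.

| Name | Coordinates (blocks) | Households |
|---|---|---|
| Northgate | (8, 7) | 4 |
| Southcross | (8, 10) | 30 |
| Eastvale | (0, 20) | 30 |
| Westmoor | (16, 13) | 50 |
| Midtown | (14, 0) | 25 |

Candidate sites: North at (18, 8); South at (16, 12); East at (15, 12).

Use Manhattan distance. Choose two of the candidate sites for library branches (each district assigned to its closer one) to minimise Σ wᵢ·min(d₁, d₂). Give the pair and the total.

Evaluate every pair (each demand assigned to the nearer of the two):
  {South, East}: total = 1383
  {North, East}: total = 1404
  {North, South}: total = 1414
Best pair: {South, East} with total 1383.

{South, East}, total 1383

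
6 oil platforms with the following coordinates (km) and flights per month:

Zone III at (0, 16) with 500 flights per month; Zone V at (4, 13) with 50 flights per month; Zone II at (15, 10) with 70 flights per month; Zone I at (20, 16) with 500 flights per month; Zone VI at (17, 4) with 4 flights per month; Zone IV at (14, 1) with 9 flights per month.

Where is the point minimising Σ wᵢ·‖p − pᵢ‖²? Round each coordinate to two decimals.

(10.10, 15.34)

The minimiser of Σwᵢ‖p−pᵢ‖² is the weighted centroid p* = (Σwᵢpᵢ)/(Σwᵢ).
Σwᵢ = 1133.
Σwᵢxᵢ = 500·0 + 50·4 + 70·15 + 500·20 + 4·17 + 9·14 = 11444.
Σwᵢyᵢ = 500·16 + 50·13 + 70·10 + 500·16 + 4·4 + 9·1 = 17375.
x* = 11444/1133 = 10.10, y* = 17375/1133 = 15.34.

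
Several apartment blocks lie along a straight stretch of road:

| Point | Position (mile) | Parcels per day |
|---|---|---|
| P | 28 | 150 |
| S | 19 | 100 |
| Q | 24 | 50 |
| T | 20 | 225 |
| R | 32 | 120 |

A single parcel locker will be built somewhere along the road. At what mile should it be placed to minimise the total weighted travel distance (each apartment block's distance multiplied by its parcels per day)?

x = 20

For a sum of weighted absolute distances on a line, the optimum is the weighted median (not the mean). Total weight W = 645; half-weight = 322.5.
Sort by position and accumulate weight:
  mile 19 (S, w=100) → cum 100
  mile 20 (T, w=225) → cum 325  ≥ 322.5 → median here
  mile 24 (Q, w=50) → cum 375
  mile 28 (P, w=150) → cum 525
  mile 32 (R, w=120) → cum 645
Optimal location: mile 20.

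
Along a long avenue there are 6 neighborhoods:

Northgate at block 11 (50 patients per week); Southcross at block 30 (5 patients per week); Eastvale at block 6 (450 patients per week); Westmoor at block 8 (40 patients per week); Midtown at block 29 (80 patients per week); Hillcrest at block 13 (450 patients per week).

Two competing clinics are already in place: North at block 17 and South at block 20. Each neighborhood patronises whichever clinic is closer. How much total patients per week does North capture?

The indifferent point is the midpoint (17+20)/2 = 18.5; neighborhoods left of it (closer to North at 17) go to North, those right go to South.
  Eastvale at 6 (w=450) → North
  Westmoor at 8 (w=40) → North
  Northgate at 11 (w=50) → North
  Hillcrest at 13 (w=450) → North
  Midtown at 29 (w=80) → South
  Southcross at 30 (w=5) → South
North captures 990; South captures 85.

990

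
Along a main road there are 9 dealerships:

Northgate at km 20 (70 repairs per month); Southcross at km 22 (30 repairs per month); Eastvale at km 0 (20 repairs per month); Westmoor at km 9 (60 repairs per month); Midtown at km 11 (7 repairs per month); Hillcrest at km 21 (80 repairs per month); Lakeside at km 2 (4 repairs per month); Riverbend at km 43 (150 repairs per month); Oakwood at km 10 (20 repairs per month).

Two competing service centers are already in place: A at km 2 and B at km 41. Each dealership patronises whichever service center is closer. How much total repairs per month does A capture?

261

The indifferent point is the midpoint (2+41)/2 = 21.5; dealerships left of it (closer to A at 2) go to A, those right go to B.
  Eastvale at 0 (w=20) → A
  Lakeside at 2 (w=4) → A
  Westmoor at 9 (w=60) → A
  Oakwood at 10 (w=20) → A
  Midtown at 11 (w=7) → A
  Northgate at 20 (w=70) → A
  Hillcrest at 21 (w=80) → A
  Southcross at 22 (w=30) → B
  Riverbend at 43 (w=150) → B
A captures 261; B captures 180.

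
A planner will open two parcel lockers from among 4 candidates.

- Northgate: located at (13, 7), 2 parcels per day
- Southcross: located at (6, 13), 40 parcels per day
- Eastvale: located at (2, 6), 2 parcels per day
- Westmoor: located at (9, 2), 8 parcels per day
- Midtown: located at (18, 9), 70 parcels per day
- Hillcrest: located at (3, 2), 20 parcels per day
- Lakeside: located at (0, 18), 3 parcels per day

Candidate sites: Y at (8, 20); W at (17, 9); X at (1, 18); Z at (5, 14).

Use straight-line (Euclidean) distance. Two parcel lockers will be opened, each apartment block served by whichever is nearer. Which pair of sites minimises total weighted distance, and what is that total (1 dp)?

{W, Z}, total 500.2

Evaluate every pair (each demand assigned to the nearer of the two):
  {W, Z}: total = 500.2
  {W, X}: total = 787.0
  {Y, W}: total = 823.4
  {X, Z}: total = 1417.4
  {Y, Z}: total = 1433.6
  {Y, X}: total = 1844.0
Best pair: {W, Z} with total 500.2.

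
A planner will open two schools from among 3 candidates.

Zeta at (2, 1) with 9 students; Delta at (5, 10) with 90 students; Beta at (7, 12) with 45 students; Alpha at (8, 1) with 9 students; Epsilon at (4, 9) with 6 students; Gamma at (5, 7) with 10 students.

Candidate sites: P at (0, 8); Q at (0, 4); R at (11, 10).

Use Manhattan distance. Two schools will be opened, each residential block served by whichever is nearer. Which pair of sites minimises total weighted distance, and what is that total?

{Q, R}, total 1082

Evaluate every pair (each demand assigned to the nearer of the two):
  {Q, R}: total = 1082
  {P, R}: total = 1089
  {P, Q}: total = 1359
Best pair: {Q, R} with total 1082.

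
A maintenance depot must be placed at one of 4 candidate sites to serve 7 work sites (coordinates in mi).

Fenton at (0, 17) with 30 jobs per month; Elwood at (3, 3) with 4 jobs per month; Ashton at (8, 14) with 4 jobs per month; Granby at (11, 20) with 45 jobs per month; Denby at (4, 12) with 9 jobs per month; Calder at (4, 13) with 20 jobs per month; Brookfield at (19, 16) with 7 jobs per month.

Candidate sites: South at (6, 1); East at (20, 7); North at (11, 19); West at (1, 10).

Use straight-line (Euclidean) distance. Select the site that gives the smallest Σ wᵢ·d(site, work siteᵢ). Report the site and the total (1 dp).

Total weighted distance at each candidate:
  South (6, 1): total = 1946.7
  East (20, 7): total = 2063.8
  North (11, 19): total = 808.6
  West (1, 10): total = 1160.0
Minimum is at North with total 808.6 mi.

North, total 808.6 mi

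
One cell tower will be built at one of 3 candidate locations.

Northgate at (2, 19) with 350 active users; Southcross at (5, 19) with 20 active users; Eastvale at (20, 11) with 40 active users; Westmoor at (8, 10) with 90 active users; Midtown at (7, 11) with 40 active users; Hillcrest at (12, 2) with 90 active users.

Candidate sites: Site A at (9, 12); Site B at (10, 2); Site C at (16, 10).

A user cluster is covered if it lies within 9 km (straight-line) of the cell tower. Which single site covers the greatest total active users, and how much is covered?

Site C, covering 220

Coverage radius r = 9 km; a point is covered iff (Δx)²+(Δy)² ≤ 9² = 81.
  Site A (9, 12): covers {Southcross, Westmoor, Midtown} → 150
  Site B (10, 2): covers {Westmoor, Hillcrest} → 180
  Site C (16, 10): covers {Eastvale, Westmoor, Hillcrest} → 220
Maximum coverage at Site C: 220 active users.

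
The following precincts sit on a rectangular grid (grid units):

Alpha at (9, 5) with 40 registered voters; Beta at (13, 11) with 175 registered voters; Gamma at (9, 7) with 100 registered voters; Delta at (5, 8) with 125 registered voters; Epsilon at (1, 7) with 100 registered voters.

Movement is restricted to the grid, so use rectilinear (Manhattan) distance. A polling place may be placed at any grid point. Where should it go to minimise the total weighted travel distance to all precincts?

Manhattan distance separates: Σwᵢ(|x−xᵢ|+|y−yᵢ|) = Σwᵢ|x−xᵢ| + Σwᵢ|y−yᵢ|, so x and y are optimised independently as 1-D weighted medians.
Total weight W = 540; half = 270.
x-coordinate, sorted with cumulative weight:
  x=1 (Epsilon, w=100) cum 100
  x=5 (Delta, w=125) cum 225
  x=9 (Alpha, w=40) cum 265
  x=9 (Gamma, w=100) cum 365  ← median
  x=13 (Beta, w=175) cum 540
⇒ x* = 9
y-coordinate, sorted with cumulative weight:
  y=5 (Alpha, w=40) cum 40
  y=7 (Gamma, w=100) cum 140
  y=7 (Epsilon, w=100) cum 240
  y=8 (Delta, w=125) cum 365  ← median
  y=11 (Beta, w=175) cum 540
⇒ y* = 8

(9, 8)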